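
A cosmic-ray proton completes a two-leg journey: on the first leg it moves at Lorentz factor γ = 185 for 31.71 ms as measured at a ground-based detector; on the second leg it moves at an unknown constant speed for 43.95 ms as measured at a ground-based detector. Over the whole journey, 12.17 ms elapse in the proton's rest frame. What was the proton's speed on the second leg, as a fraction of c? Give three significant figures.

Leg 1: γ = 185; τ_1 = 31.71/185.0 = 0.1714 ms.
Leg 2: speed unknown; τ_2 = 43.95/γ_2.
Total proper time: 0.1714 + τ_2 = 12.17, so τ_2 = 12.17 − 0.1714 = 12.00 ms.
γ_2 = 43.95/12.00 = 3.663; β = √(1 − 1/γ²) = √0.9255.

β = 0.962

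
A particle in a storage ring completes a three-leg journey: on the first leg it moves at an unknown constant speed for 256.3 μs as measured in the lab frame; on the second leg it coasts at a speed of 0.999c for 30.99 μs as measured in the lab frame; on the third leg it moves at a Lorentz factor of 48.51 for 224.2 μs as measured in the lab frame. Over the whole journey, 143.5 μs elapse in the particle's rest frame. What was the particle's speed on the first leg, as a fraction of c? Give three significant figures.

Leg 1: speed unknown; τ_1 = 256.3/γ_1.
Leg 2: γ = 1/√(1 − 0.999²) = 1/√0.001999 = 22.37; τ_2 = 30.99/22.37 = 1.386 μs.
Leg 3: γ = 48.51; τ_3 = 224.2/48.51 = 4.622 μs.
Total proper time: τ_1 + 1.386 + 4.622 = 143.5, so τ_1 = 143.5 − 6.007 = 137.5 μs.
γ_1 = 256.3/137.5 = 1.864; β = √(1 − 1/γ²) = √0.7122.

β = 0.844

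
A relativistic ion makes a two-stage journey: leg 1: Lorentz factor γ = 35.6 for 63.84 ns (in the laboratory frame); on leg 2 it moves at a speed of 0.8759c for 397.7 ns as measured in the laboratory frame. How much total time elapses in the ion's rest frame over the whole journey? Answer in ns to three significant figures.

τ = 194 ns

Leg 1: γ = 35.6; τ_1 = 63.84/35.60 = 1.793 ns.
Leg 2: γ = 1/√(1 − 0.8759²) = 1/√0.2328 = 2.073; τ_2 = 397.7/2.073 = 191.9 ns.
Total: 1.793 + 191.9 ns.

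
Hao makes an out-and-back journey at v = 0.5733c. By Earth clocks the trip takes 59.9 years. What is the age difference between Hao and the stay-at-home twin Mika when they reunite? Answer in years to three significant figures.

Δt − τ = 10.8 years

γ = 1/√(1 − 0.5733²) = 1/√0.6713 = 1.220
Hao's elapsed proper time: τ = 59.9/1.220 = 49.08 years.
Age gap = Δt − τ = 59.9 − 49.08 years.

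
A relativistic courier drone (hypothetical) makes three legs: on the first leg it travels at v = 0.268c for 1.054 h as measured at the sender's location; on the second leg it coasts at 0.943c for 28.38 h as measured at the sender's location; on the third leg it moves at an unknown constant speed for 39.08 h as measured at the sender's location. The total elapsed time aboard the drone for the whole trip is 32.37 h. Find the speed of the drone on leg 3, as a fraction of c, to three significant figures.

β = 0.828

Leg 1: γ = 1/√(1 − 0.268²) = 1/√0.9282 = 1.038; τ_1 = 1.054/1.038 = 1.015 h.
Leg 2: γ = 1/√(1 − 0.943²) = 1/√0.1108 = 3.005; τ_2 = 28.38/3.005 = 9.445 h.
Leg 3: speed unknown; τ_3 = 39.08/γ_3.
Total proper time: 1.015 + 9.445 + τ_3 = 32.37, so τ_3 = 32.37 − 10.46 = 21.91 h.
γ_3 = 39.08/21.91 = 1.784; β = √(1 − 1/γ²) = √0.6857.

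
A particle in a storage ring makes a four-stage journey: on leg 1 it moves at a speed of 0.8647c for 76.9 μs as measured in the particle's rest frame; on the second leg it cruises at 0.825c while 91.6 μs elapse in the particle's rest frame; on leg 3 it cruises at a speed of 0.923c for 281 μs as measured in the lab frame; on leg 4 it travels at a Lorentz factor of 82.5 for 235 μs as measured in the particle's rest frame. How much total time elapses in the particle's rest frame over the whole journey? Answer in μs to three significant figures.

τ = 512 μs

Leg 1: 76.9 μs is already measured in the particle's rest frame.
Leg 2: 91.6 μs is already measured in the particle's rest frame.
Leg 3: γ = 1/√(1 − 0.923²) = 1/√0.1481 = 2.599; τ_3 = 281/2.599 = 108.1 μs.
Leg 4: 235 μs is already measured in the particle's rest frame.
Total: 76.90 + 91.60 + 108.1 + 235.0 μs.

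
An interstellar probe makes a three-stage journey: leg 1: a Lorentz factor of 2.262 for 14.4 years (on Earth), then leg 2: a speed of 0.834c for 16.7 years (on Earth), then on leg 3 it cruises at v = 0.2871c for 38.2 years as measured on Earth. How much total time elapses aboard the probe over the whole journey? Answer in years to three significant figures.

τ = 52.2 years

Leg 1: γ = 2.262; τ_1 = 14.4/2.262 = 6.366 years.
Leg 2: γ = 1/√(1 − 0.834²) = 1/√0.3044 = 1.812; τ_2 = 16.7/1.812 = 9.214 years.
Leg 3: γ = 1/√(1 − 0.2871²) = 1/√0.9176 = 1.044; τ_3 = 38.2/1.044 = 36.59 years.
Total: 6.366 + 9.214 + 36.59 years.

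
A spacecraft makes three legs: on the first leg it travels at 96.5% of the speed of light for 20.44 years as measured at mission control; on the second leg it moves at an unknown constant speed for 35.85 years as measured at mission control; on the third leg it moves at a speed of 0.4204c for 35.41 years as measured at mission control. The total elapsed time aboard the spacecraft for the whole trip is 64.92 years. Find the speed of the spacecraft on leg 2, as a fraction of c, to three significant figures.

Leg 1: β = 0.965; γ = 1/√(1 − 0.965²) = 1/√0.06878 = 3.813; τ_1 = 20.44/3.813 = 5.360 years.
Leg 2: speed unknown; τ_2 = 35.85/γ_2.
Leg 3: γ = 1/√(1 − 0.4204²) = 1/√0.8233 = 1.102; τ_3 = 35.41/1.102 = 32.13 years.
Total proper time: 5.360 + τ_2 + 32.13 = 64.92, so τ_2 = 64.92 − 37.49 = 27.43 years.
γ_2 = 35.85/27.43 = 1.307; β = √(1 − 1/γ²) = √0.4145.

β = 0.644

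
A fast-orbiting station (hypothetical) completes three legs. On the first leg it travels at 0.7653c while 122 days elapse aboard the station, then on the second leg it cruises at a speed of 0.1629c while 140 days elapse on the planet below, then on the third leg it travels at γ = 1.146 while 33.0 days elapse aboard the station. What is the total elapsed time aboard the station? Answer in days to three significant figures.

Leg 1: 122 days is already measured aboard the station.
Leg 2: γ = 1/√(1 − 0.1629²) = 1/√0.9735 = 1.014; τ_2 = 140/1.014 = 138.1 days.
Leg 3: 33.0 days is already measured aboard the station.
Total: 122.0 + 138.1 + 33.00 days.

τ = 293 days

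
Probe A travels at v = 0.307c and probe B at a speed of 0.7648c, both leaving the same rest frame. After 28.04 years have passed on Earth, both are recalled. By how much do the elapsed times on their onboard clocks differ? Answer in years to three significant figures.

|τ_A − τ_B| = 8.62 years

A: γ = 1/√(1 − 0.307²) = 1/√0.9058 = 1.051; τ_A = 28.04/1.051 = 26.69 years.
B: γ = 1/√(1 − 0.7648²) = 1/√0.4151 = 1.552; τ_B = 28.04/1.552 = 18.07 years.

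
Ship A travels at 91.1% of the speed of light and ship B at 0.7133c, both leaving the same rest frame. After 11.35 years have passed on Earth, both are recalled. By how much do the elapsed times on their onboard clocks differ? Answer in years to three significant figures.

|τ_A − τ_B| = 3.27 years

A: β = 0.911; γ = 1/√(1 − 0.911²) = 1/√0.1701 = 2.425; τ_A = 11.35/2.425 = 4.681 years.
B: γ = 1/√(1 − 0.7133²) = 1/√0.4912 = 1.427; τ_B = 11.35/1.427 = 7.955 years.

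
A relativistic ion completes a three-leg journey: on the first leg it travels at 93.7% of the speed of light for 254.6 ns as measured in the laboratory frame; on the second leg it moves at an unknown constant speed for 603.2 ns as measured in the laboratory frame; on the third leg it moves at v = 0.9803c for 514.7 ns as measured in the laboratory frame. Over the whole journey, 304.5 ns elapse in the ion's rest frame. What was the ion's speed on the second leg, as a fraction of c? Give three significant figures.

β = 0.982

Leg 1: β = 0.937; γ = 1/√(1 − 0.937²) = 1/√0.1220 = 2.863; τ_1 = 254.6/2.863 = 88.94 ns.
Leg 2: speed unknown; τ_2 = 603.2/γ_2.
Leg 3: γ = 1/√(1 − 0.9803²) = 1/√0.03901 = 5.063; τ_3 = 514.7/5.063 = 101.7 ns.
Total proper time: 88.94 + τ_2 + 101.7 = 304.5, so τ_2 = 304.5 − 190.6 = 113.9 ns.
γ_2 = 603.2/113.9 = 5.296; β = √(1 − 1/γ²) = √0.9643.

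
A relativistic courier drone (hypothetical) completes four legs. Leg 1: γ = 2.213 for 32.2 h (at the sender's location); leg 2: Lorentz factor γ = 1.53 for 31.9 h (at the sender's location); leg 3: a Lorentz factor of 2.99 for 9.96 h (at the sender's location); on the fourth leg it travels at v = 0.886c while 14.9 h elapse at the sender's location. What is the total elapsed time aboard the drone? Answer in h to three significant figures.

Leg 1: γ = 2.213; τ_1 = 32.2/2.213 = 14.55 h.
Leg 2: γ = 1.53; τ_2 = 31.9/1.530 = 20.85 h.
Leg 3: γ = 2.99; τ_3 = 9.96/2.990 = 3.331 h.
Leg 4: γ = 1/√(1 − 0.886²) = 1/√0.2150 = 2.157; τ_4 = 14.9/2.157 = 6.909 h.
Total: 14.55 + 20.85 + 3.331 + 6.909 h.

τ = 45.6 h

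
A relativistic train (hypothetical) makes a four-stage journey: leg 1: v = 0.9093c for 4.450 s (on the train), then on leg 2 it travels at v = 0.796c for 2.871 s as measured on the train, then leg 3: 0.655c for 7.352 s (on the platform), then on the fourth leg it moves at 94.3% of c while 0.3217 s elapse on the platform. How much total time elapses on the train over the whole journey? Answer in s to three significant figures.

Leg 1: 4.450 s is already measured on the train.
Leg 2: 2.871 s is already measured on the train.
Leg 3: γ = 1/√(1 − 0.655²) = 1/√0.5710 = 1.323; τ_3 = 7.352/1.323 = 5.555 s.
Leg 4: β = 0.943; γ = 1/√(1 − 0.943²) = 1/√0.1108 = 3.005; τ_4 = 0.3217/3.005 = 0.1071 s.
Total: 4.450 + 2.871 + 5.555 + 0.1071 s.

τ = 13.0 s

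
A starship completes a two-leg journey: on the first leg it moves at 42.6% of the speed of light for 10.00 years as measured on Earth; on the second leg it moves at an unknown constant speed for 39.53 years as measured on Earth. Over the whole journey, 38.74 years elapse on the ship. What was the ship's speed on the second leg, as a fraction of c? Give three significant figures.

Leg 1: β = 0.426; γ = 1/√(1 − 0.426²) = 1/√0.8185 = 1.105; τ_1 = 10.00/1.105 = 9.047 years.
Leg 2: speed unknown; τ_2 = 39.53/γ_2.
Total proper time: 9.047 + τ_2 = 38.74, so τ_2 = 38.74 − 9.047 = 29.69 years.
γ_2 = 39.53/29.69 = 1.331; β = √(1 − 1/γ²) = √0.4358.

β = 0.660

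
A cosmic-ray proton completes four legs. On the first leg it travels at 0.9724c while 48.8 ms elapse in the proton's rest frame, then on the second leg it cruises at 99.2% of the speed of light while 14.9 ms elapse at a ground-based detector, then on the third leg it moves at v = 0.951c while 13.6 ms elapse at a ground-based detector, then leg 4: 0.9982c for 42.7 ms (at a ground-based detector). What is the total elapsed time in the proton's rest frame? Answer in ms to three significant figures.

τ = 57.4 ms

Leg 1: 48.8 ms is already measured in the proton's rest frame.
Leg 2: β = 0.992; γ = 1/√(1 − 0.992²) = 1/√0.01594 = 7.922; τ_2 = 14.9/7.922 = 1.881 ms.
Leg 3: γ = 1/√(1 − 0.951²) = 1/√0.09560 = 3.234; τ_3 = 13.6/3.234 = 4.205 ms.
Leg 4: γ = 1/√(1 − 0.9982²) = 1/√0.003597 = 16.67; τ_4 = 42.7/16.67 = 2.561 ms.
Total: 48.80 + 1.881 + 4.205 + 2.561 ms.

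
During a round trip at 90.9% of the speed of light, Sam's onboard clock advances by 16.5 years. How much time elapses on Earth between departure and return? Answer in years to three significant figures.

β = 0.909; γ = 1/√(1 − 0.909²) = 1/√0.1737 = 2.399
Earth-frame duration is the dilated interval: Δt = γτ = 2.399 × 16.5 years.

Δt = 39.6 years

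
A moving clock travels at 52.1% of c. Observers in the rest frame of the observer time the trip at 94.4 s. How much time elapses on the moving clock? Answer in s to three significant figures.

τ = 80.6 s

β = 0.521; γ = 1/√(1 − 0.521²) = 1/√0.7286 = 1.172
The interval measured in the rest frame of the observer is the dilated one; the clock on the moving clock measures the proper time τ = Δt/γ = 94.4/1.172 s.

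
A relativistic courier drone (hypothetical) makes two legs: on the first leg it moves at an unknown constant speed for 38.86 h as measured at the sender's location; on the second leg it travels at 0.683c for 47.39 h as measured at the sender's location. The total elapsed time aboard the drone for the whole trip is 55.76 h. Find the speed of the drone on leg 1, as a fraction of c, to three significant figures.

Leg 1: speed unknown; τ_1 = 38.86/γ_1.
Leg 2: γ = 1/√(1 − 0.683²) = 1/√0.5335 = 1.369; τ_2 = 47.39/1.369 = 34.61 h.
Total proper time: τ_1 + 34.61 = 55.76, so τ_1 = 55.76 − 34.61 = 21.15 h.
γ_1 = 38.86/21.15 = 1.838; β = √(1 − 1/γ²) = √0.7039.

β = 0.839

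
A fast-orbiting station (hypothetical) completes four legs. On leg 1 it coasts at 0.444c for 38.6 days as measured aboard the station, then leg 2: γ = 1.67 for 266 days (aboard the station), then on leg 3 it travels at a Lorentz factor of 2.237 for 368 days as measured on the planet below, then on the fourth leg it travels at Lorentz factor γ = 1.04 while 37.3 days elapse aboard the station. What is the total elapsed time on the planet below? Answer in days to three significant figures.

Δt = 894 days

Leg 1: γ = 1/√(1 − 0.444²) = 1/√0.8029 = 1.116; Δt_1 = 1.116 × 38.6 = 43.08 days.
Leg 2: γ = 1.67; Δt_2 = 1.670 × 266 = 444.2 days.
Leg 3: 368 days is already measured on the planet below.
Leg 4: γ = 1.04; Δt_4 = 1.040 × 37.3 = 38.79 days.
Total: 43.08 + 444.2 + 368.0 + 38.79 days.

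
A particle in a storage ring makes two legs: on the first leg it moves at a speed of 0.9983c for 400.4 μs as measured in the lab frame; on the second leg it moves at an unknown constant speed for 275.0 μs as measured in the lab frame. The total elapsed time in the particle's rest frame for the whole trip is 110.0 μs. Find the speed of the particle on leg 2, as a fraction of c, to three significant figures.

Leg 1: γ = 1/√(1 − 0.9983²) = 1/√0.003397 = 17.16; τ_1 = 400.4/17.16 = 23.34 μs.
Leg 2: speed unknown; τ_2 = 275.0/γ_2.
Total proper time: 23.34 + τ_2 = 110.0, so τ_2 = 110.0 − 23.34 = 86.66 μs.
γ_2 = 275.0/86.66 = 3.173; β = √(1 − 1/γ²) = √0.9007.

β = 0.949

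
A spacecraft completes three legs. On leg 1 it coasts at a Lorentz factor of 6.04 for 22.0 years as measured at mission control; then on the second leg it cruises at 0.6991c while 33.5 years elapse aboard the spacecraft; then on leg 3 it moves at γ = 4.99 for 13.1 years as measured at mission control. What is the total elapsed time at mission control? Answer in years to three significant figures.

Leg 1: 22.0 years is already measured at mission control.
Leg 2: γ = 1/√(1 − 0.6991²) = 1/√0.5113 = 1.399; Δt_2 = 1.399 × 33.5 = 46.85 years.
Leg 3: 13.1 years is already measured at mission control.
Total: 22.00 + 46.85 + 13.10 years.

Δt = 82.0 years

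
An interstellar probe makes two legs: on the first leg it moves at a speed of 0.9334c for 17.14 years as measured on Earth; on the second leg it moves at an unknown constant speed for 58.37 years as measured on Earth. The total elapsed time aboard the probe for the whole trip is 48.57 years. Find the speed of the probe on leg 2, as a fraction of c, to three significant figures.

β = 0.687

Leg 1: γ = 1/√(1 − 0.9334²) = 1/√0.1288 = 2.787; τ_1 = 17.14/2.787 = 6.150 years.
Leg 2: speed unknown; τ_2 = 58.37/γ_2.
Total proper time: 6.150 + τ_2 = 48.57, so τ_2 = 48.57 − 6.150 = 42.42 years.
γ_2 = 58.37/42.42 = 1.376; β = √(1 − 1/γ²) = √0.4719.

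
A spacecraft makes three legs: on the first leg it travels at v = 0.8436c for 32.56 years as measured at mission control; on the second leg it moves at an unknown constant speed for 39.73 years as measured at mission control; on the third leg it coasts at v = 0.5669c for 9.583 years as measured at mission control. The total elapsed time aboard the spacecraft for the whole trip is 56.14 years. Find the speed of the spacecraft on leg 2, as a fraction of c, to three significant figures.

Leg 1: γ = 1/√(1 − 0.8436²) = 1/√0.2883 = 1.862; τ_1 = 32.56/1.862 = 17.48 years.
Leg 2: speed unknown; τ_2 = 39.73/γ_2.
Leg 3: γ = 1/√(1 − 0.5669²) = 1/√0.6786 = 1.214; τ_3 = 9.583/1.214 = 7.894 years.
Total proper time: 17.48 + τ_2 + 7.894 = 56.14, so τ_2 = 56.14 − 25.38 = 30.76 years.
γ_2 = 39.73/30.76 = 1.292; β = √(1 − 1/γ²) = √0.4005.

β = 0.633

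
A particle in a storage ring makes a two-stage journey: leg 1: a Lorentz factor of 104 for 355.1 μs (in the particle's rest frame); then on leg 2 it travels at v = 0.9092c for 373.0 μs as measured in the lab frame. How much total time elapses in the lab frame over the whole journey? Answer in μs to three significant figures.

Leg 1: γ = 104; Δt_1 = 104.0 × 355.1 = 3.693×10⁴ μs.
Leg 2: 373.0 μs is already measured in the lab frame.
Total: 3.693×10⁴ + 373.0 μs.

Δt = 3.73×10⁴ μs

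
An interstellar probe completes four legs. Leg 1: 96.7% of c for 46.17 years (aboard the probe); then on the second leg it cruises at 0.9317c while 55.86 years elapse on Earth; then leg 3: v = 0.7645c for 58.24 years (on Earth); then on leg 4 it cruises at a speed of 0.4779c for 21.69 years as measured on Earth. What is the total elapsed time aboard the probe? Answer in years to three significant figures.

τ = 123 years

Leg 1: 46.17 years is already measured aboard the probe.
Leg 2: γ = 1/√(1 − 0.9317²) = 1/√0.1319 = 2.753; τ_2 = 55.86/2.753 = 20.29 years.
Leg 3: γ = 1/√(1 − 0.7645²) = 1/√0.4155 = 1.551; τ_3 = 58.24/1.551 = 37.54 years.
Leg 4: γ = 1/√(1 − 0.4779²) = 1/√0.7716 = 1.138; τ_4 = 21.69/1.138 = 19.05 years.
Total: 46.17 + 20.29 + 37.54 + 19.05 years.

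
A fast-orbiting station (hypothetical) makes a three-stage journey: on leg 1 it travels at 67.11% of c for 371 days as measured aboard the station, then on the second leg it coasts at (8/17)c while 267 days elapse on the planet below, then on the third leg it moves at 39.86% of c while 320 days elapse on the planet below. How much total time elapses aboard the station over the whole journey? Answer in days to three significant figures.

τ = 900 days

Leg 1: 371 days is already measured aboard the station.
Leg 2: γ = 1/√(1 − (8/17)²) = 17/15 ≈ 1.133; τ_2 = 267/1.133 = 235.6 days.
Leg 3: β = 0.3986; γ = 1/√(1 − 0.3986²) = 1/√0.8411 = 1.090; τ_3 = 320/1.090 = 293.5 days.
Total: 371.0 + 235.6 + 293.5 days.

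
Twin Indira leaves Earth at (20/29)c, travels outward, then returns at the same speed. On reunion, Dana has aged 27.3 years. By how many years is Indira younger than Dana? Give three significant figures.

γ = 1/√(1 − (20/29)²) = 29/21 ≈ 1.381
Indira's elapsed proper time: τ = 27.3/1.381 = 19.77 years.
Age gap = Δt − τ = 27.3 − 19.77 years.

Δt − τ = 7.53 years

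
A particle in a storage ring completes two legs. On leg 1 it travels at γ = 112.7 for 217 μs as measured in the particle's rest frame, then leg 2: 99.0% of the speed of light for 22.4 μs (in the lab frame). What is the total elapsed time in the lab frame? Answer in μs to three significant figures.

Δt = 2.45×10⁴ μs

Leg 1: γ = 112.7; Δt_1 = 112.7 × 217 = 2.446×10⁴ μs.
Leg 2: 22.4 μs is already measured in the lab frame.
Total: 2.446×10⁴ + 22.40 μs.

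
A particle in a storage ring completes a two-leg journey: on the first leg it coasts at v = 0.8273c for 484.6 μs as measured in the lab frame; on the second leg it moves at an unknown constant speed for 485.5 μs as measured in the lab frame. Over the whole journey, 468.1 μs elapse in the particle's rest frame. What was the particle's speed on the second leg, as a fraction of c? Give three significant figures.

β = 0.915

Leg 1: γ = 1/√(1 − 0.8273²) = 1/√0.3156 = 1.780; τ_1 = 484.6/1.780 = 272.2 μs.
Leg 2: speed unknown; τ_2 = 485.5/γ_2.
Total proper time: 272.2 + τ_2 = 468.1, so τ_2 = 468.1 − 272.2 = 195.9 μs.
γ_2 = 485.5/195.9 = 2.479; β = √(1 − 1/γ²) = √0.8372.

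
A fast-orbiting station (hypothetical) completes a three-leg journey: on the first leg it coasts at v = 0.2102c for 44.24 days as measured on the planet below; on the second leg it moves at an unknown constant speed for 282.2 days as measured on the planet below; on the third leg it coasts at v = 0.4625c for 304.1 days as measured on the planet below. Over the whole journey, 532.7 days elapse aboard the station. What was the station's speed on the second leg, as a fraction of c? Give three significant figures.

Leg 1: γ = 1/√(1 − 0.2102²) = 1/√0.9558 = 1.023; τ_1 = 44.24/1.023 = 43.25 days.
Leg 2: speed unknown; τ_2 = 282.2/γ_2.
Leg 3: γ = 1/√(1 − 0.4625²) = 1/√0.7861 = 1.128; τ_3 = 304.1/1.128 = 269.6 days.
Total proper time: 43.25 + τ_2 + 269.6 = 532.7, so τ_2 = 532.7 − 312.9 = 219.8 days.
γ_2 = 282.2/219.8 = 1.284; β = √(1 − 1/γ²) = √0.3932.

β = 0.627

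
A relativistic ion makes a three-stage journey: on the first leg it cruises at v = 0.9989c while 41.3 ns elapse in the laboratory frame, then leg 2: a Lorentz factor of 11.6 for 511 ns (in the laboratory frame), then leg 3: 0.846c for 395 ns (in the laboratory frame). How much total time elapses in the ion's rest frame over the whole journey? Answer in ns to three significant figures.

τ = 257 ns

Leg 1: γ = 1/√(1 − 0.9989²) = 1/√0.002199 = 21.33; τ_1 = 41.3/21.33 = 1.937 ns.
Leg 2: γ = 11.6; τ_2 = 511/11.60 = 44.05 ns.
Leg 3: γ = 1/√(1 − 0.846²) = 1/√0.2843 = 1.876; τ_3 = 395/1.876 = 210.6 ns.
Total: 1.937 + 44.05 + 210.6 ns.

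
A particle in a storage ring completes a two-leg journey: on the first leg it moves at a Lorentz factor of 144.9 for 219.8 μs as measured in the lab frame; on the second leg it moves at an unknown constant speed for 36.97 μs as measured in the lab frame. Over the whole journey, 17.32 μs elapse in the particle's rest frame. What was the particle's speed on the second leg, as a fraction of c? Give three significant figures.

β = 0.904

Leg 1: γ = 144.9; τ_1 = 219.8/144.9 = 1.517 μs.
Leg 2: speed unknown; τ_2 = 36.97/γ_2.
Total proper time: 1.517 + τ_2 = 17.32, so τ_2 = 17.32 − 1.517 = 15.80 μs.
γ_2 = 36.97/15.80 = 2.339; β = √(1 − 1/γ²) = √0.8173.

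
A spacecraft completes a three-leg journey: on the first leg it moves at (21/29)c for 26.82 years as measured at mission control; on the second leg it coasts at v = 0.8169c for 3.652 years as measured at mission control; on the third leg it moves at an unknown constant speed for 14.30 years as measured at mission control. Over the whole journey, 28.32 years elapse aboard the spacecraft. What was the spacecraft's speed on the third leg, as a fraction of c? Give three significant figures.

Leg 1: γ = 1/√(1 − (21/29)²) = 29/20 = 1.450; τ_1 = 26.82/1.450 = 18.50 years.
Leg 2: γ = 1/√(1 − 0.8169²) = 1/√0.3327 = 1.734; τ_2 = 3.652/1.734 = 2.106 years.
Leg 3: speed unknown; τ_3 = 14.30/γ_3.
Total proper time: 18.50 + 2.106 + τ_3 = 28.32, so τ_3 = 28.32 − 20.60 = 7.717 years.
γ_3 = 14.30/7.717 = 1.853; β = √(1 − 1/γ²) = √0.7088.

β = 0.842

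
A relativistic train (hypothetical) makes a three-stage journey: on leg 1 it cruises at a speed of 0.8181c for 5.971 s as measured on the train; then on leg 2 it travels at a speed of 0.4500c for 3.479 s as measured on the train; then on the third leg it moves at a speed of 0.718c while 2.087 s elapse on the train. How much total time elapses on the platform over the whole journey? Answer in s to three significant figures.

Leg 1: γ = 1/√(1 − 0.8181²) = 1/√0.3307 = 1.739; Δt_1 = 1.739 × 5.971 = 10.38 s.
Leg 2: γ = 1/√(1 − 0.4500²) = 1/√0.7975 = 1.120; Δt_2 = 1.120 × 3.479 = 3.896 s.
Leg 3: γ = 1/√(1 − 0.718²) = 1/√0.4845 = 1.437; Δt_3 = 1.437 × 2.087 = 2.998 s.
Total: 10.38 + 3.896 + 2.998 s.

Δt = 17.3 s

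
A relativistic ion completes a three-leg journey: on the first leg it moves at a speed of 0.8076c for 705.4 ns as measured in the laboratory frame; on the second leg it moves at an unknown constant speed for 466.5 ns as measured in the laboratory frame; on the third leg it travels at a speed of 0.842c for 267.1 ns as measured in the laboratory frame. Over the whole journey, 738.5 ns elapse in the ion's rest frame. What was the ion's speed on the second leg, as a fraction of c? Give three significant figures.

β = 0.924

Leg 1: γ = 1/√(1 − 0.8076²) = 1/√0.3478 = 1.696; τ_1 = 705.4/1.696 = 416.0 ns.
Leg 2: speed unknown; τ_2 = 466.5/γ_2.
Leg 3: γ = 1/√(1 − 0.842²) = 1/√0.2910 = 1.854; τ_3 = 267.1/1.854 = 144.1 ns.
Total proper time: 416.0 + τ_2 + 144.1 = 738.5, so τ_2 = 738.5 − 560.1 = 178.4 ns.
γ_2 = 466.5/178.4 = 2.615; β = √(1 − 1/γ²) = √0.8537.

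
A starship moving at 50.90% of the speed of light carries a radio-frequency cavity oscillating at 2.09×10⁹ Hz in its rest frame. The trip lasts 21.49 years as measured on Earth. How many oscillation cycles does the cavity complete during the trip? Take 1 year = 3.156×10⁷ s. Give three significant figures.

N = 1.22×10¹⁸

β = 0.5090; γ = 1/√(1 − 0.5090²) = 1/√0.7409 = 1.162
The oscillator's own cycle count is N = f × τ where τ is the proper time on the ship. τ = Δt/γ = 21.49/1.162 = 18.50 years = 5.838×10⁸ s.
N = 2.09×10⁹ × 5.838×10⁸ = 1.220×10¹⁸.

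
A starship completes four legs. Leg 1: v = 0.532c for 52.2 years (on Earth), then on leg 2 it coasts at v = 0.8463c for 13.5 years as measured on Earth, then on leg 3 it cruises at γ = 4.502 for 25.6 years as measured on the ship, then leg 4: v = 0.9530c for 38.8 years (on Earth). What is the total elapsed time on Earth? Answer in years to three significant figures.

Δt = 220 years

Leg 1: 52.2 years is already measured on Earth.
Leg 2: 13.5 years is already measured on Earth.
Leg 3: γ = 4.502; Δt_3 = 4.502 × 25.6 = 115.3 years.
Leg 4: 38.8 years is already measured on Earth.
Total: 52.20 + 13.50 + 115.3 + 38.80 years.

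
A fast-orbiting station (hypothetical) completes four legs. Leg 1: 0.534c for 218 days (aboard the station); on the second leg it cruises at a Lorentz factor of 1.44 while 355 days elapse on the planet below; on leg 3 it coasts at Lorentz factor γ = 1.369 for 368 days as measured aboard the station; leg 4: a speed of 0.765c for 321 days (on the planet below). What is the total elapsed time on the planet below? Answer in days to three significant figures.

Leg 1: γ = 1/√(1 − 0.534²) = 1/√0.7148 = 1.183; Δt_1 = 1.183 × 218 = 257.8 days.
Leg 2: 355 days is already measured on the planet below.
Leg 3: γ = 1.369; Δt_3 = 1.369 × 368 = 503.8 days.
Leg 4: 321 days is already measured on the planet below.
Total: 257.8 + 355.0 + 503.8 + 321.0 days.

Δt = 1440 days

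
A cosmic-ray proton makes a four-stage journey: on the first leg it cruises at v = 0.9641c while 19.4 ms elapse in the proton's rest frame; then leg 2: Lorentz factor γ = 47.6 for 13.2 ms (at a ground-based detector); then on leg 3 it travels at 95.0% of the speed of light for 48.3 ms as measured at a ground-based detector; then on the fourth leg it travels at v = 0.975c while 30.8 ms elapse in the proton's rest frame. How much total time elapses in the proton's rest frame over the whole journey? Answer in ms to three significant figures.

τ = 65.6 ms

Leg 1: 19.4 ms is already measured in the proton's rest frame.
Leg 2: γ = 47.6; τ_2 = 13.2/47.60 = 0.2773 ms.
Leg 3: β = 0.950; γ = 1/√(1 − 0.950²) = 1/√0.09750 = 3.203; τ_3 = 48.3/3.203 = 15.08 ms.
Leg 4: 30.8 ms is already measured in the proton's rest frame.
Total: 19.40 + 0.2773 + 15.08 + 30.80 ms.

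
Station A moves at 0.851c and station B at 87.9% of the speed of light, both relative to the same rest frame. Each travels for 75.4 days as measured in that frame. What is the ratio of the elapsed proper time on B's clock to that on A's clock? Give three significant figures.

τ_B/τ_A = 0.908

A: γ = 1/√(1 − 0.851²) = 1/√0.2758 = 1.904. B: β = 0.879; γ = 1/√(1 − 0.879²) = 1/√0.2274 = 2.097.
τ_A/τ_B = γ_B/γ_A = 2.097/1.904 = 1.101, so τ_B/τ_A = 0.9079.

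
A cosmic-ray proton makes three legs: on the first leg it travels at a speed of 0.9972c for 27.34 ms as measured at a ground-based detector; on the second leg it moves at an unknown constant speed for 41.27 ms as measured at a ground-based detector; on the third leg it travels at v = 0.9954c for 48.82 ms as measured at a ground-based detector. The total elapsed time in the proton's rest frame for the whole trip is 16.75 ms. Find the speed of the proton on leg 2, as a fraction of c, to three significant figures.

β = 0.970

Leg 1: γ = 1/√(1 − 0.9972²) = 1/√0.005592 = 13.37; τ_1 = 27.34/13.37 = 2.045 ms.
Leg 2: speed unknown; τ_2 = 41.27/γ_2.
Leg 3: γ = 1/√(1 − 0.9954²) = 1/√0.009179 = 10.44; τ_3 = 48.82/10.44 = 4.677 ms.
Total proper time: 2.045 + τ_2 + 4.677 = 16.75, so τ_2 = 16.75 − 6.722 = 10.03 ms.
γ_2 = 41.27/10.03 = 4.115; β = √(1 − 1/γ²) = √0.9410.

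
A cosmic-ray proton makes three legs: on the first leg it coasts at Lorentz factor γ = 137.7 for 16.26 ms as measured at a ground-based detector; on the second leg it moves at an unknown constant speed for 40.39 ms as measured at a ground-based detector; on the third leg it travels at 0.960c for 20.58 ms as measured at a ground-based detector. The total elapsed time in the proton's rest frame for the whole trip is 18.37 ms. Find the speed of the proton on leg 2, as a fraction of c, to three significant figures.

β = 0.951

Leg 1: γ = 137.7; τ_1 = 16.26/137.7 = 0.1181 ms.
Leg 2: speed unknown; τ_2 = 40.39/γ_2.
Leg 3: γ = 1/√(1 − 0.960²) = 25/7 ≈ 3.571; τ_3 = 20.58/3.571 = 5.762 ms.
Total proper time: 0.1181 + τ_2 + 5.762 = 18.37, so τ_2 = 18.37 − 5.880 = 12.49 ms.
γ_2 = 40.39/12.49 = 3.234; β = √(1 − 1/γ²) = √0.9044.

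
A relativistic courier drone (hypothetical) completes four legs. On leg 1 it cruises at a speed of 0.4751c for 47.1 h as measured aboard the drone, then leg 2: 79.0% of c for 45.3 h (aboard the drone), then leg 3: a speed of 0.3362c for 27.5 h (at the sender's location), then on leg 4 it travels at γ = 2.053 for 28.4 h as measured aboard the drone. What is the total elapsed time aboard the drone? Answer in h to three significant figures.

τ = 147 h

Leg 1: 47.1 h is already measured aboard the drone.
Leg 2: 45.3 h is already measured aboard the drone.
Leg 3: γ = 1/√(1 − 0.3362²) = 1/√0.8870 = 1.062; τ_3 = 27.5/1.062 = 25.90 h.
Leg 4: 28.4 h is already measured aboard the drone.
Total: 47.10 + 45.30 + 25.90 + 28.40 h.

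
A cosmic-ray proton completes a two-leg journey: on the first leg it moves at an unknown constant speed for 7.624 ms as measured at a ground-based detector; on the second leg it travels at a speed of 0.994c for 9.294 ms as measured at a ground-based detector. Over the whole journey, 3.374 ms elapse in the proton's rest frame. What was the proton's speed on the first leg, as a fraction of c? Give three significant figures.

β = 0.951

Leg 1: speed unknown; τ_1 = 7.624/γ_1.
Leg 2: γ = 1/√(1 − 0.994²) = 1/√0.01196 = 9.142; τ_2 = 9.294/9.142 = 1.017 ms.
Total proper time: τ_1 + 1.017 = 3.374, so τ_1 = 3.374 − 1.017 = 2.357 ms.
γ_1 = 7.624/2.357 = 3.234; β = √(1 − 1/γ²) = √0.9044.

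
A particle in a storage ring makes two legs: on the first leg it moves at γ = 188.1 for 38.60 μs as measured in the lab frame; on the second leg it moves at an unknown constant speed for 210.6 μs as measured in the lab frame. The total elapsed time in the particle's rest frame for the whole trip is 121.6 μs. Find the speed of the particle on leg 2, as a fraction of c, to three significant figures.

Leg 1: γ = 188.1; τ_1 = 38.60/188.1 = 0.2052 μs.
Leg 2: speed unknown; τ_2 = 210.6/γ_2.
Total proper time: 0.2052 + τ_2 = 121.6, so τ_2 = 121.6 − 0.2052 = 121.4 μs.
γ_2 = 210.6/121.4 = 1.735; β = √(1 − 1/γ²) = √0.6677.

β = 0.817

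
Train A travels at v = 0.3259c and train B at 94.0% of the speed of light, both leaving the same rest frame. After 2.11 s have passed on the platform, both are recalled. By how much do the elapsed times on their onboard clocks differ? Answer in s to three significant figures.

A: γ = 1/√(1 − 0.3259²) = 1/√0.8938 = 1.058; τ_A = 2.11/1.058 = 1.995 s.
B: β = 0.940; γ = 1/√(1 − 0.940²) = 1/√0.1164 = 2.931; τ_B = 2.11/2.931 = 0.7199 s.

|τ_A − τ_B| = 1.27 s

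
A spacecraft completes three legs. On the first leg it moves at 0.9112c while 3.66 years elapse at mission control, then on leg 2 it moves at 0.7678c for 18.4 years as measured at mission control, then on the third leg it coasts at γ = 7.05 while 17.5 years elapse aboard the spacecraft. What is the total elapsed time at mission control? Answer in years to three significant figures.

Leg 1: 3.66 years is already measured at mission control.
Leg 2: 18.4 years is already measured at mission control.
Leg 3: γ = 7.05; Δt_3 = 7.050 × 17.5 = 123.4 years.
Total: 3.660 + 18.40 + 123.4 years.

Δt = 145 years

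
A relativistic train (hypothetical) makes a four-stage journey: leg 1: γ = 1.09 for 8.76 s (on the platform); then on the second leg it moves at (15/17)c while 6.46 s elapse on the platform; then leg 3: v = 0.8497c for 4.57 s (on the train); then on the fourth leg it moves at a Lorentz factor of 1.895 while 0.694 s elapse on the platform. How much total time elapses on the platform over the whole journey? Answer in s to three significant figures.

Leg 1: 8.76 s is already measured on the platform.
Leg 2: 6.46 s is already measured on the platform.
Leg 3: γ = 1/√(1 − 0.8497²) = 1/√0.2780 = 1.897; Δt_3 = 1.897 × 4.57 = 8.667 s.
Leg 4: 0.694 s is already measured on the platform.
Total: 8.760 + 6.460 + 8.667 + 0.6940 s.

Δt = 24.6 s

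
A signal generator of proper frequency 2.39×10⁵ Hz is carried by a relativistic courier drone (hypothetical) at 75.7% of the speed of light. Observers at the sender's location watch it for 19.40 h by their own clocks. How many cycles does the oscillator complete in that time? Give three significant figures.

N = 1.09×10¹⁰

β = 0.757; γ = 1/√(1 − 0.757²) = 1/√0.4270 = 1.530
During 19.40 h of lab time, the oscillator's proper time advances by τ = Δt/γ = 19.40/1.530 = 12.68 h = 4.563×10⁴ s.
N = f × τ = 2.39×10⁵ × 4.563×10⁴ = 1.091×10¹⁰.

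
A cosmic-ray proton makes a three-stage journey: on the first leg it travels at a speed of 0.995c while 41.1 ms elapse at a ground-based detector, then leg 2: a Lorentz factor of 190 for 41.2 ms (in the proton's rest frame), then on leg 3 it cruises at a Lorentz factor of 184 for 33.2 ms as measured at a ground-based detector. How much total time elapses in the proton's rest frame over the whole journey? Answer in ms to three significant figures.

τ = 45.5 ms

Leg 1: γ = 1/√(1 − 0.995²) = 1/√0.009975 = 10.01; τ_1 = 41.1/10.01 = 4.105 ms.
Leg 2: 41.2 ms is already measured in the proton's rest frame.
Leg 3: γ = 184; τ_3 = 33.2/184.0 = 0.1804 ms.
Total: 4.105 + 41.20 + 0.1804 ms.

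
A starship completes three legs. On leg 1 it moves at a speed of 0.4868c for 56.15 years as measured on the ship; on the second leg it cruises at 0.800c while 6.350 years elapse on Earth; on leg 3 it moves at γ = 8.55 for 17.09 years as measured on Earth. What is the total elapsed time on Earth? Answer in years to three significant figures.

Leg 1: γ = 1/√(1 − 0.4868²) = 1/√0.7630 = 1.145; Δt_1 = 1.145 × 56.15 = 64.28 years.
Leg 2: 6.350 years is already measured on Earth.
Leg 3: 17.09 years is already measured on Earth.
Total: 64.28 + 6.350 + 17.09 years.

Δt = 87.7 years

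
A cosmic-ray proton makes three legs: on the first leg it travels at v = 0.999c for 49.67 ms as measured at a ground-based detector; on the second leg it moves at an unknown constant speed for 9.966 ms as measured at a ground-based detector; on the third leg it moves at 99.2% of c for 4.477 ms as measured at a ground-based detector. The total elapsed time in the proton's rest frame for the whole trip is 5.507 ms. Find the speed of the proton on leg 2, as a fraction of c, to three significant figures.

β = 0.962

Leg 1: γ = 1/√(1 − 0.999²) = 1/√0.001999 = 22.37; τ_1 = 49.67/22.37 = 2.221 ms.
Leg 2: speed unknown; τ_2 = 9.966/γ_2.
Leg 3: β = 0.992; γ = 1/√(1 − 0.992²) = 1/√0.01594 = 7.922; τ_3 = 4.477/7.922 = 0.5652 ms.
Total proper time: 2.221 + τ_2 + 0.5652 = 5.507, so τ_2 = 5.507 − 2.786 = 2.721 ms.
γ_2 = 9.966/2.721 = 3.663; β = √(1 − 1/γ²) = √0.9255.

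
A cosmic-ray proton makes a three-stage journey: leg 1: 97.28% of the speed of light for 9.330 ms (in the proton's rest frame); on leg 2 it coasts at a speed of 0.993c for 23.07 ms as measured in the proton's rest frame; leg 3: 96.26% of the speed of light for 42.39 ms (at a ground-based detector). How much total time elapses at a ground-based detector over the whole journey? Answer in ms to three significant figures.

Leg 1: β = 0.9728; γ = 1/√(1 − 0.9728²) = 1/√0.05366 = 4.317; Δt_1 = 4.317 × 9.330 = 40.28 ms.
Leg 2: γ = 1/√(1 − 0.993²) = 1/√0.01395 = 8.466; Δt_2 = 8.466 × 23.07 = 195.3 ms.
Leg 3: 42.39 ms is already measured at a ground-based detector.
Total: 40.28 + 195.3 + 42.39 ms.

Δt = 278 ms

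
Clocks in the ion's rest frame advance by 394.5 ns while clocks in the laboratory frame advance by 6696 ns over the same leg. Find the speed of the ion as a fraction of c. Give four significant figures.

The proper time is measured in the ion's rest frame (both events occur at the ion's location); Δt is measured in the laboratory frame. γ = Δt/τ = 6696/394.5 = 16.97.
β = √(1 − 1/γ²) = √(1 − 0.003471) = √0.9965

v = 0.9983c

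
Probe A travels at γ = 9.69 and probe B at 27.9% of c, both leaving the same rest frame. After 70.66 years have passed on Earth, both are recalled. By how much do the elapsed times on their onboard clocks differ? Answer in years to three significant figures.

A: γ = 9.69; τ_A = 70.66/9.690 = 7.292 years.
B: β = 0.279; γ = 1/√(1 − 0.279²) = 1/√0.9222 = 1.041; τ_B = 70.66/1.041 = 67.85 years.

|τ_A − τ_B| = 60.6 years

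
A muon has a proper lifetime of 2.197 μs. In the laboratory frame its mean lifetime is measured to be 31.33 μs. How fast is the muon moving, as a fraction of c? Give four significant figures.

γ = Δt/τ₀ = 31.33/2.197 = 14.26
β = √(1 − 1/γ²) = √(1 − 0.004917) = √0.9951

v = 0.9975c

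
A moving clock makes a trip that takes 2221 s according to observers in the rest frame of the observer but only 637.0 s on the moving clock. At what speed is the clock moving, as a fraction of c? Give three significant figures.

The proper time is measured on the moving clock (both events occur at the clock's location); Δt is measured in the rest frame of the observer. γ = Δt/τ = 2221/637.0 = 3.487.
β = √(1 − 1/γ²) = √(1 − 0.08226) = √0.9177

v = 0.958c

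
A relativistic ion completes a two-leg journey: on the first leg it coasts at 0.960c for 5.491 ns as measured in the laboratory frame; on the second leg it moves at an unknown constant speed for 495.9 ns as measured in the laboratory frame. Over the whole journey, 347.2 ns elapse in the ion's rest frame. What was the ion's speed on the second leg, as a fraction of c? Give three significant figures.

β = 0.717

Leg 1: γ = 1/√(1 − 0.960²) = 25/7 ≈ 3.571; τ_1 = 5.491/3.571 = 1.537 ns.
Leg 2: speed unknown; τ_2 = 495.9/γ_2.
Total proper time: 1.537 + τ_2 = 347.2, so τ_2 = 347.2 − 1.537 = 345.7 ns.
γ_2 = 495.9/345.7 = 1.435; β = √(1 − 1/γ²) = √0.5141.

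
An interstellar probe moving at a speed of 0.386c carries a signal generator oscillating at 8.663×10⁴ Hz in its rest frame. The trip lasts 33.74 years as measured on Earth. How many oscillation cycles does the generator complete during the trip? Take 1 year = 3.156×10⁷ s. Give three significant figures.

γ = 1/√(1 − 0.386²) = 1/√0.8510 = 1.084
The oscillator's own cycle count is N = f × τ where τ is the proper time aboard the probe. τ = Δt/γ = 33.74/1.084 = 31.13 years = 9.823×10⁸ s.
N = 8.663×10⁴ × 9.823×10⁸ = 8.510×10¹³.

N = 8.51×10¹³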